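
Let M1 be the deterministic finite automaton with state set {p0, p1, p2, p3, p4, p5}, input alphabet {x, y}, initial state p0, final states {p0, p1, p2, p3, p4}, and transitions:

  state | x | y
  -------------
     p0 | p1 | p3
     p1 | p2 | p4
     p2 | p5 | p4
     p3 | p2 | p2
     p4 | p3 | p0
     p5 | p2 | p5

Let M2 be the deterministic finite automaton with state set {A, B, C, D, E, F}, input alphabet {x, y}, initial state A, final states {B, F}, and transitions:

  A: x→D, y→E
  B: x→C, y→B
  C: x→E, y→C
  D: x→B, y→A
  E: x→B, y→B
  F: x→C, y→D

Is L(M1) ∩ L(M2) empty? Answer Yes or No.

No

The string xx is accepted by both M1 and M2.
Hence L(M1) ∩ L(M2) ≠ ∅.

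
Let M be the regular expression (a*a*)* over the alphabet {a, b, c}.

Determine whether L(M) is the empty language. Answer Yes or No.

The empty string ε matches the expression, so it belongs to L(M).
Since L(M) contains at least one string, it is not empty.

No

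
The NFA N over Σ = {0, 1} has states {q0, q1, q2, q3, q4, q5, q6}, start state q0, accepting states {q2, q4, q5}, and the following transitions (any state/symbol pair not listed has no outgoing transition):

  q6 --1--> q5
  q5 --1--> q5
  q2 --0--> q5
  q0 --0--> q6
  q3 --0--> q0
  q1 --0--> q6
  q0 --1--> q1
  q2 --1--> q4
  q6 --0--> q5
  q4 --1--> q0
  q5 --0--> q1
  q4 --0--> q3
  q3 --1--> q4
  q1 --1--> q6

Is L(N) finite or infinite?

infinite

State q1 is reachable from the start and can reach an accepting state, and it lies on the cycle q1 → q6 → q5 → q1.
Traversing that cycle any number of times yields accepted strings of unbounded length, so the language is infinite.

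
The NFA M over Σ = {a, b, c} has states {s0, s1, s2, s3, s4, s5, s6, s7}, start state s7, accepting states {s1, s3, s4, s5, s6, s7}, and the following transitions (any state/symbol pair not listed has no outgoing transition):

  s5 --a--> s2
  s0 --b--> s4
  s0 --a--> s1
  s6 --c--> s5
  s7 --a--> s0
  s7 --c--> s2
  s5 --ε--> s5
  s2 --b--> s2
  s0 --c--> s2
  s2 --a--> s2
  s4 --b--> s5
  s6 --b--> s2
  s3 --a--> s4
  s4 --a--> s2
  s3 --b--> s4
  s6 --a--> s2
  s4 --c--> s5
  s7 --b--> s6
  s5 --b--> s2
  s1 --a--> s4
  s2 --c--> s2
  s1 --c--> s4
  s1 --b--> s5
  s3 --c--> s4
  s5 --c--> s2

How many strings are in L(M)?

14

The useful subgraph on states {s0, s1, s4, s5, s6, s7} is acyclic, so L(M) is finite; the longest accepting path visits 5 useful states, giving maximum string length 4.
Counting accepting paths from s7 by length: 1 of length 0, 1 of length 1, 3 of length 2, 5 of length 3, 4 of length 4. Total 14.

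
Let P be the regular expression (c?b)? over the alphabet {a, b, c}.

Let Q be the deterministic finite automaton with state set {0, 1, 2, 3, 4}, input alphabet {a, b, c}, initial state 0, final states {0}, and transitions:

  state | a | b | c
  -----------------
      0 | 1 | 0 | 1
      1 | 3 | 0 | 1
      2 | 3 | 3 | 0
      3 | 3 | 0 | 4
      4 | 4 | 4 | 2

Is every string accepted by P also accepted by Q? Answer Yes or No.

Yes

Converting the expression P to a DFA (subset construction, then merging equivalent states) gives the minimal DFA with states {p0, p1, p2, p3}, start state p0, accepting states {p0, p2} and transitions p0: a→p1, b→p2, c→p3; p1: a→p1, b→p1, c→p1; p2: a→p1, b→p1, c→p1; p3: a→p1, b→p2, c→p1.
Exploring the product automaton P × Q from the start pair (p0, 0), following both machines on each input symbol, reaches 8 state pairs: (p0, 0), (p1, 1), (p2, 0), (p3, 1), (p1, 3), (p1, 0), (p1, 4), (p1, 2).
P accepts in {p0, p2} and Q accepts in {0}. The reachable pairs whose P-component is accepting are (p0, 0), (p2, 0); in each of them the Q-component is accepting too, so the product for L(P) \ L(Q) (P-component accepting, Q-component rejecting) has no reachable accepting pair and the difference is empty.
Hence every string in L(P) is also in L(Q).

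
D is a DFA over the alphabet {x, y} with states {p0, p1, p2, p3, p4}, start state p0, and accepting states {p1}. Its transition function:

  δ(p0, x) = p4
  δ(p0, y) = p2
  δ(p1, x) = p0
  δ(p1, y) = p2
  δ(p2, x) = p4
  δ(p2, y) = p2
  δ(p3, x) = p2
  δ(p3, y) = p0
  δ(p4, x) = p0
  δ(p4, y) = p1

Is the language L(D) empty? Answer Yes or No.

The string xy is accepted: the run p0 → p4 → p1 ends in the accepting state p1.
Since at least one string is accepted, L(D) is not empty.

No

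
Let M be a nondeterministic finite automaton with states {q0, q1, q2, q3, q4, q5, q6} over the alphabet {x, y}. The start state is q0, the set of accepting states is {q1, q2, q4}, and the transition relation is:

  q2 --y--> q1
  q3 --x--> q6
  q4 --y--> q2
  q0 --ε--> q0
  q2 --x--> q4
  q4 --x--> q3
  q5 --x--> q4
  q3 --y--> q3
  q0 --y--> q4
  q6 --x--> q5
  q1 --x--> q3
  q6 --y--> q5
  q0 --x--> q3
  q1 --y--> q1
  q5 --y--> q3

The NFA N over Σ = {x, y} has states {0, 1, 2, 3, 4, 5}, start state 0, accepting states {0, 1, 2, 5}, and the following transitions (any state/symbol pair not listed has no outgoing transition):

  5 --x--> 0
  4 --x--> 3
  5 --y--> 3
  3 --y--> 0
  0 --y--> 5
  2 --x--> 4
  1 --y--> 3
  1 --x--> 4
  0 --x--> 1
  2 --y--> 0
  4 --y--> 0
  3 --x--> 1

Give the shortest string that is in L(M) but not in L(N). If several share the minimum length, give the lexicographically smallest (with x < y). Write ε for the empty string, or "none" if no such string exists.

The string yy is accepted by M but not by N.
No shorter string lies in the difference, and yy is the lexicographically first length-2 string in L(M) \ L(N).

yy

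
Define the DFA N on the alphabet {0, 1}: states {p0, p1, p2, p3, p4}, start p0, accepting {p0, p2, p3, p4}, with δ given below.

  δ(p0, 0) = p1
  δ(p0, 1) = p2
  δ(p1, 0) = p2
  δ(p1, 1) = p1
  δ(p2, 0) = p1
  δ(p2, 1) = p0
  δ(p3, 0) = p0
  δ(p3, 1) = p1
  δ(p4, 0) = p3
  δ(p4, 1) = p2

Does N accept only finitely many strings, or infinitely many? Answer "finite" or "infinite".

State p1 is reachable from the start and can reach an accepting state, and it lies on the cycle p1 → p1.
Traversing that cycle any number of times yields accepted strings of unbounded length, so the language is infinite.

infinite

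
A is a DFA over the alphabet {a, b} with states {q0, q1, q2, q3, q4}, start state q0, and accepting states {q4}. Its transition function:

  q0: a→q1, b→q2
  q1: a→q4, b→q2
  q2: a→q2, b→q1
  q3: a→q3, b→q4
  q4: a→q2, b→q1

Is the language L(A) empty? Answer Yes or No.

The string aa is accepted: the run q0 → q1 → q4 ends in the accepting state q4.
Since at least one string is accepted, L(A) is not empty.

No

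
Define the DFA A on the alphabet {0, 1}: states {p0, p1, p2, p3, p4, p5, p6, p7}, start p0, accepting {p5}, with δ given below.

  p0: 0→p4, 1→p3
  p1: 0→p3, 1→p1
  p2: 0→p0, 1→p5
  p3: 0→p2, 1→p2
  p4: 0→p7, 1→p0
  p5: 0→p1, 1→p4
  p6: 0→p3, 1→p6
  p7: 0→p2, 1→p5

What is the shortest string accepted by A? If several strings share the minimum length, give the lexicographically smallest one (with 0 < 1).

A breadth-first search from p0 reaches an accepting state first via the path p0 → p4 → p7 → p5 on input 001.
No string of length < 3 is accepted (BFS exhausts all shorter strings without reaching an accepting state), and 001 is the lexicographically least accepting string of length 3.

001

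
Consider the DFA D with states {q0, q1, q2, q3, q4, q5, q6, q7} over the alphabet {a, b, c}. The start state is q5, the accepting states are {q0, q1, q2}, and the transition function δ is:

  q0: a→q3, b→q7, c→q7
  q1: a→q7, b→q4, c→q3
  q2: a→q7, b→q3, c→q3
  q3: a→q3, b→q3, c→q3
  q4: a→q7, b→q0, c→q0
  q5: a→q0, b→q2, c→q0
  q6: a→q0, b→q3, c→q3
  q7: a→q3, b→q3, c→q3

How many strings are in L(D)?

The useful subgraph on states {q0, q2, q5} is acyclic, so L(D) is finite; the longest accepting path visits 2 useful states, giving maximum string length 1.
Counting accepting paths from q5 by length: 3 of length 1. Total 3.

3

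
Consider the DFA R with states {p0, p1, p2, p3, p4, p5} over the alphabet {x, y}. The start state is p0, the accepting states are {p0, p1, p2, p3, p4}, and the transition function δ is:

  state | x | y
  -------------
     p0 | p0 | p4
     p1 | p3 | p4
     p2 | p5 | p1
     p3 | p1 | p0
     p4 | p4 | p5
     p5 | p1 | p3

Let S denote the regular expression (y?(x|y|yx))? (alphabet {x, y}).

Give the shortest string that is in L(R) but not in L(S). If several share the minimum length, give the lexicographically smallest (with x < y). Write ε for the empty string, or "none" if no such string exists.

The string xx is accepted by R but not by S.
No shorter string lies in the difference, and xx is the lexicographically first length-2 string in L(R) \ L(S).

xx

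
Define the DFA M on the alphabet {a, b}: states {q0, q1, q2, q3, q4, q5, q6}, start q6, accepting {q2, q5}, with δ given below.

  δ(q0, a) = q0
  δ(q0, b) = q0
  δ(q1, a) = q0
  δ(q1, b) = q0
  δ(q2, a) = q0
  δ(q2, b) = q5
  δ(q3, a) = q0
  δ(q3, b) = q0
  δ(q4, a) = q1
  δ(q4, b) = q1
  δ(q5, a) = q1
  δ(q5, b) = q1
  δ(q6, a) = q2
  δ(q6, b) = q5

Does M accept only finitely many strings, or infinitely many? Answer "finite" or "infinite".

The useful states (reachable from q6 and able to reach an accepting state) are {q2, q5, q6}.
Restricted to these states the transition graph has no cycle, so every accepting path has bounded length and L is finite.

finite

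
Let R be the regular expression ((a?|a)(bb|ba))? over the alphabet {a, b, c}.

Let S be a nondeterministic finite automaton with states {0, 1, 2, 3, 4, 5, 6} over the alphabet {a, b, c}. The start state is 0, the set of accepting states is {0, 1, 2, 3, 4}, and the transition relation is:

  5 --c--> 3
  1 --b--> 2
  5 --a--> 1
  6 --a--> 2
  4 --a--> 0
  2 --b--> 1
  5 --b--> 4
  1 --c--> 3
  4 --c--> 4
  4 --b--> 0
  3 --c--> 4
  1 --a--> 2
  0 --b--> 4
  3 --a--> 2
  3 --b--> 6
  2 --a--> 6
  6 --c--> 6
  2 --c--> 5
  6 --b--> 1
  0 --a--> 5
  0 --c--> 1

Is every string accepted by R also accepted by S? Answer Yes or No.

Yes

Converting the expression R to a DFA (subset construction, then merging equivalent states) gives the minimal DFA with states {r0, r1, r2, r3, r4}, start state r0, accepting states {r0, r4} and transitions r0: a→r1, b→r2, c→r3; r1: a→r3, b→r2, c→r3; r2: a→r4, b→r4, c→r3; r3: a→r3, b→r3, c→r3; r4: a→r3, b→r3, c→r3.
Exploring the product automaton R × S from the start pair (r0, 0), following both machines on each input symbol, reaches 11 state pairs: (r0, 0), (r1, 5), (r2, 4), (r3, 1), (r3, 3), (r4, 0), (r3, 4), (r3, 2), (r3, 6), (r3, 5), (r3, 0).
R accepts in {r0, r4} and S accepts in {0, 1, 2, 3, 4}. The reachable pairs whose R-component is accepting are (r0, 0), (r4, 0); in each of them the S-component is accepting too, so the product for L(R) \ L(S) (R-component accepting, S-component rejecting) has no reachable accepting pair and the difference is empty.
Hence every string in L(R) is also in L(S).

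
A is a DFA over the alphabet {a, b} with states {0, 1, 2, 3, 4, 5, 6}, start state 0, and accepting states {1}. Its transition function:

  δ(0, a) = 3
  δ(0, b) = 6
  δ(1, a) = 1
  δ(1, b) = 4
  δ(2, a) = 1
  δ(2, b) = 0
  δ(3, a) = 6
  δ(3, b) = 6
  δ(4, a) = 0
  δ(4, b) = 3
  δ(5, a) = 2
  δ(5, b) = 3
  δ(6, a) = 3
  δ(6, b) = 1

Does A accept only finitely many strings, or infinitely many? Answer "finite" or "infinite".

infinite

State 1 is reachable from the start and can reach an accepting state, and it lies on the cycle 1 → 1.
Traversing that cycle any number of times yields accepted strings of unbounded length, so the language is infinite.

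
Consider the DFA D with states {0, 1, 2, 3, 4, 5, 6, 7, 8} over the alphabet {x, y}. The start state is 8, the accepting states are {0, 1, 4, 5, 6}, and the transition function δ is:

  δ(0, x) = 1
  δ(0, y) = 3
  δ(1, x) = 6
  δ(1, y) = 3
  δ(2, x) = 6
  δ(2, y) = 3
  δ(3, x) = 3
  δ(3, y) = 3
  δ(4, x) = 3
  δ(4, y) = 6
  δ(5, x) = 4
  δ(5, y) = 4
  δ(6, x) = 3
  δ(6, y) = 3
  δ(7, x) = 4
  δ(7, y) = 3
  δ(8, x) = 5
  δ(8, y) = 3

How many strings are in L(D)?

The useful subgraph on states {4, 5, 6, 8} is acyclic, so L(D) is finite; the longest accepting path visits 4 useful states, giving maximum string length 3.
Counting accepting paths from 8 by length: 1 of length 1, 2 of length 2, 2 of length 3. Total 5.

5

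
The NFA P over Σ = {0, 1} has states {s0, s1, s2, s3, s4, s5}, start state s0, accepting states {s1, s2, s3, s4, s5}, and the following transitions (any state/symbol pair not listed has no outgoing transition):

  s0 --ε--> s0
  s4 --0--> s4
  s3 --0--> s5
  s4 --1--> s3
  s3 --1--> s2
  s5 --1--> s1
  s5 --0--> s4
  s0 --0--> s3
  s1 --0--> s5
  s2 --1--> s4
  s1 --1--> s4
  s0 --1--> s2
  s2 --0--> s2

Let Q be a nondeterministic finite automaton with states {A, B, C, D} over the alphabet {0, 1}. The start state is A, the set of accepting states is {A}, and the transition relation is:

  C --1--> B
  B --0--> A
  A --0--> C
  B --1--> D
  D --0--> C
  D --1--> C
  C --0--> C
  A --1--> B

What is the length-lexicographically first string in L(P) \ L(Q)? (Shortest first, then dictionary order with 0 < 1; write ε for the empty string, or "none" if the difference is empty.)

The string 0 is accepted by P but not by Q.
No shorter string lies in the difference, and 0 is the lexicographically first length-1 string in L(P) \ L(Q).

0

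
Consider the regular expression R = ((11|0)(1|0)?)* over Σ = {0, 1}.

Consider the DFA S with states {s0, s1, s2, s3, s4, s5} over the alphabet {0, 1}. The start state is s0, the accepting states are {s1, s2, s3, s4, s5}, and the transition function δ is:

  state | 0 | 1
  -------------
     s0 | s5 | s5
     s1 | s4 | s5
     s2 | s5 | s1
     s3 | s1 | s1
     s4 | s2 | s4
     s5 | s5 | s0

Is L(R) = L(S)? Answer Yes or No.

No

The empty string ε is accepted by R but rejected by S.
So L(R) ≠ L(S).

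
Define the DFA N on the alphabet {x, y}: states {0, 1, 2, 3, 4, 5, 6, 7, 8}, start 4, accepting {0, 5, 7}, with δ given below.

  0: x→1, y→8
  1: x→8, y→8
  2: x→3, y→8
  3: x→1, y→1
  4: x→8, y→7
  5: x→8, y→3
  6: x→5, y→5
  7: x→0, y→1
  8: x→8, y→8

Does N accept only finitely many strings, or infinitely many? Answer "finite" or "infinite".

finite

The useful states (reachable from 4 and able to reach an accepting state) are {0, 4, 7}.
Restricted to these states the transition graph has no cycle, so every accepting path has bounded length and L is finite.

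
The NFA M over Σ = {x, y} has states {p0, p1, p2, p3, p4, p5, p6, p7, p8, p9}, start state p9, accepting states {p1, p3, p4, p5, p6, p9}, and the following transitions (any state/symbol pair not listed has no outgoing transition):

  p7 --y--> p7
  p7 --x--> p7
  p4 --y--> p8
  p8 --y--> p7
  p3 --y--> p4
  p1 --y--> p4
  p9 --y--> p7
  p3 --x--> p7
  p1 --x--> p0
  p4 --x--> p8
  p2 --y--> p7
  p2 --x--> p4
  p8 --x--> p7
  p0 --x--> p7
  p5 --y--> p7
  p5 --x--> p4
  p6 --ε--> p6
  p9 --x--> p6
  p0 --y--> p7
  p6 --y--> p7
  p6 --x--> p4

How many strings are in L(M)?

The useful subgraph on states {p4, p6, p9} is acyclic, so L(M) is finite; the longest accepting path visits 3 useful states, giving maximum string length 2.
Counting accepting paths from p9 by length: 1 of length 0, 1 of length 1, 1 of length 2. Total 3.

3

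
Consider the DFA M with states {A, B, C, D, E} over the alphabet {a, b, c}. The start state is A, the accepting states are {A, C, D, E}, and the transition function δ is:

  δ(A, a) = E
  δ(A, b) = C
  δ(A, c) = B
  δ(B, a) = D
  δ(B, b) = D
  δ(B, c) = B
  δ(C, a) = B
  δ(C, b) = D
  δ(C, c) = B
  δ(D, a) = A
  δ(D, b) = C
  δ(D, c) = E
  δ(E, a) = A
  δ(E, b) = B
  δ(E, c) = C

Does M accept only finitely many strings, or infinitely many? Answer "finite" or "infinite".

State B is reachable from the start and can reach an accepting state, and it lies on the cycle B → B.
Traversing that cycle any number of times yields accepted strings of unbounded length, so the language is infinite.

infinite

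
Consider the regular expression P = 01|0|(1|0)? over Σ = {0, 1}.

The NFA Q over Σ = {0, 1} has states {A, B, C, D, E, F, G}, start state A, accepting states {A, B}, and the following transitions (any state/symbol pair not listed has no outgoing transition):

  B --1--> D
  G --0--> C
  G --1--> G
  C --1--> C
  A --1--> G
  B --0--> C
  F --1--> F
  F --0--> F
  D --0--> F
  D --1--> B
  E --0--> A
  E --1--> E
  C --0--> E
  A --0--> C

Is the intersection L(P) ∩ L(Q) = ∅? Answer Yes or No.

No

The empty string ε is accepted by both P and Q.
Hence L(P) ∩ L(Q) ≠ ∅.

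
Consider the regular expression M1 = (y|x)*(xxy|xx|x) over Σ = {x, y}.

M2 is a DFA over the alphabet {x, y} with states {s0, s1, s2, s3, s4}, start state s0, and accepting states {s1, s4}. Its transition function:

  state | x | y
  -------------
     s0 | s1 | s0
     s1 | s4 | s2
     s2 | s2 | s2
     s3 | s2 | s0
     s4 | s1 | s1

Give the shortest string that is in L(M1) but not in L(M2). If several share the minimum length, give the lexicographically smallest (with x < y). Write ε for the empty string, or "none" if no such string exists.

The string xyx is accepted by M1 but not by M2.
No shorter string lies in the difference, and xyx is the lexicographically first length-3 string in L(M1) \ L(M2).

xyx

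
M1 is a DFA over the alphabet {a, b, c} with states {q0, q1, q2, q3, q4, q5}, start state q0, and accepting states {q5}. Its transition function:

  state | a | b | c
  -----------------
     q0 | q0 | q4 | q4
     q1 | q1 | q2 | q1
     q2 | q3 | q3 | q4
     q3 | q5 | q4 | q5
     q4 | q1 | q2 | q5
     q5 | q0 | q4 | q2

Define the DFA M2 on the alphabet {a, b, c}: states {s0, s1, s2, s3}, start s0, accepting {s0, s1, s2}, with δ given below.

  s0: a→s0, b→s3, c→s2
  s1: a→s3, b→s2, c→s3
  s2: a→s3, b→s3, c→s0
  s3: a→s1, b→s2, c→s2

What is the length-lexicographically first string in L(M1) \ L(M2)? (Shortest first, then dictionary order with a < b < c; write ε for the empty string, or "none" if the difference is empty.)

The string cbaa is accepted by M1 but not by M2.
No shorter string lies in the difference, and cbaa is the lexicographically first length-4 string in L(M1) \ L(M2).

cbaa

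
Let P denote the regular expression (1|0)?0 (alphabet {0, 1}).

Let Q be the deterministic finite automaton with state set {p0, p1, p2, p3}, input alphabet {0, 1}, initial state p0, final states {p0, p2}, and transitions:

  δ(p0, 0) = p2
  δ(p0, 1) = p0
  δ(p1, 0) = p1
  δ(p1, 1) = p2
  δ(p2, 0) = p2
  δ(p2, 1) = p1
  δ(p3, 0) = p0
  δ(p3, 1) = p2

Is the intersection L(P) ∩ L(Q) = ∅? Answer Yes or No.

The string 0 is accepted by both P and Q.
Hence L(P) ∩ L(Q) ≠ ∅.

No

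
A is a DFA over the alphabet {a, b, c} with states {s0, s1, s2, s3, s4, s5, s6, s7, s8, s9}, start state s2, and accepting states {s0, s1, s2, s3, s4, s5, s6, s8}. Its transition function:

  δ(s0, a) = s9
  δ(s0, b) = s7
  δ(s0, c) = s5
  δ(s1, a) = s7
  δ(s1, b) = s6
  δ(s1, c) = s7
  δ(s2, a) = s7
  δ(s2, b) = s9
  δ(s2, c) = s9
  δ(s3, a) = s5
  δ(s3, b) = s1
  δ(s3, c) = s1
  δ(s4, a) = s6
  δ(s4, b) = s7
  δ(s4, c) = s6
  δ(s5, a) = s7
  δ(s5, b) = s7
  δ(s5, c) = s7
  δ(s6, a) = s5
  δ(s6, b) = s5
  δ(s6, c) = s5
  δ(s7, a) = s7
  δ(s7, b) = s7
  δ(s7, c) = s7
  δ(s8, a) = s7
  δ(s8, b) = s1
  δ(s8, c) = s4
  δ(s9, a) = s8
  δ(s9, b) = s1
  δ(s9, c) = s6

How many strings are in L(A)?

49

The useful subgraph on states {s1, s2, s4, s5, s6, s8, s9} is acyclic, so L(A) is finite; the longest accepting path visits 6 useful states, giving maximum string length 5.
Counting accepting paths from s2 by length: 1 of length 0, 6 of length 2, 12 of length 3, 12 of length 4, 18 of length 5. Total 49.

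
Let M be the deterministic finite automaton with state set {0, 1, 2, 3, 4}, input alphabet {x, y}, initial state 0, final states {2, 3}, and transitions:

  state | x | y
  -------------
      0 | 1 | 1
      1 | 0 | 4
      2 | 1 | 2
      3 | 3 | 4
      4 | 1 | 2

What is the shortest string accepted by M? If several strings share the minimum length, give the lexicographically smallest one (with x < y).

A breadth-first search from 0 reaches an accepting state first via the path 0 → 1 → 4 → 2 on input xyy.
No string of length < 3 is accepted (BFS exhausts all shorter strings without reaching an accepting state), and xyy is the lexicographically least accepting string of length 3.

xyy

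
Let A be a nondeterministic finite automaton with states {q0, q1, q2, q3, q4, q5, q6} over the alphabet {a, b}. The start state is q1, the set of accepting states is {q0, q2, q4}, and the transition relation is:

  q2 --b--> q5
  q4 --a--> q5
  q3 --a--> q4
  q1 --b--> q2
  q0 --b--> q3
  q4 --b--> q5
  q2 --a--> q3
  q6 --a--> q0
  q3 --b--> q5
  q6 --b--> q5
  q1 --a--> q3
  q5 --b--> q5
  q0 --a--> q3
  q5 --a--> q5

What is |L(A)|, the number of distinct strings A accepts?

The useful subgraph on states {q1, q2, q3, q4} is acyclic, so L(A) is finite; the longest accepting path visits 4 useful states, giving maximum string length 3.
Counting accepting paths from q1 by length: 1 of length 1, 1 of length 2, 1 of length 3. Total 3.

3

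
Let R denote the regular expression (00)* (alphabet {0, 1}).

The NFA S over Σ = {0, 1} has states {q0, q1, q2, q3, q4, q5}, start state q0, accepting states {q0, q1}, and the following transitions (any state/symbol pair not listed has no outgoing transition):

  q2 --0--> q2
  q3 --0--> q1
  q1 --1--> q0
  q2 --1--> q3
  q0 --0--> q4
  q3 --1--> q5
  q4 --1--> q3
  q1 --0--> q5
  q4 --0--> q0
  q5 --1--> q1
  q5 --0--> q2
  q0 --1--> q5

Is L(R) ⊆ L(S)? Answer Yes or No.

Yes

Converting the expression R to a DFA (subset construction, then merging equivalent states) gives the minimal DFA with states {r0, r1, r2}, start state r0, accepting states {r0} and transitions r0: 0→r1, 1→r2; r1: 0→r0, 1→r2; r2: 0→r2, 1→r2.
Exploring the product automaton R × S from the start pair (r0, q0), following both machines on each input symbol, reaches 8 state pairs: (r0, q0), (r1, q4), (r2, q5), (r2, q3), (r2, q2), (r2, q1), (r2, q0), (r2, q4).
R accepts in {r0} and S accepts in {q0, q1}. The reachable pairs whose R-component is accepting are (r0, q0); in each of them the S-component is accepting too, so the product for L(R) \ L(S) (R-component accepting, S-component rejecting) has no reachable accepting pair and the difference is empty.
Hence every string in L(R) is also in L(S).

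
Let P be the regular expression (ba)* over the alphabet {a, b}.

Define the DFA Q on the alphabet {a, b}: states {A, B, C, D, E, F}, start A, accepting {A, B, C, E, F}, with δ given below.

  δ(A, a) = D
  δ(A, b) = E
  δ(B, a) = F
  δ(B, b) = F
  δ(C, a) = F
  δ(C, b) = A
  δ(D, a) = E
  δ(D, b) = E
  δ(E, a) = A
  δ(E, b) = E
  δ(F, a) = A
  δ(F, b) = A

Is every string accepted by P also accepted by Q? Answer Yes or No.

Converting the expression P to a DFA (subset construction, then merging equivalent states) gives the minimal DFA with states {p0, p1, p2}, start state p0, accepting states {p0} and transitions p0: a→p1, b→p2; p1: a→p1, b→p1; p2: a→p0, b→p1.
Exploring the product automaton P × Q from the start pair (p0, A), following both machines on each input symbol, reaches 5 state pairs: (p0, A), (p1, D), (p2, E), (p1, E), (p1, A).
P accepts in {p0} and Q accepts in {A, B, C, E, F}. The reachable pairs whose P-component is accepting are (p0, A); in each of them the Q-component is accepting too, so the product for L(P) \ L(Q) (P-component accepting, Q-component rejecting) has no reachable accepting pair and the difference is empty.
Hence every string in L(P) is also in L(Q).

Yes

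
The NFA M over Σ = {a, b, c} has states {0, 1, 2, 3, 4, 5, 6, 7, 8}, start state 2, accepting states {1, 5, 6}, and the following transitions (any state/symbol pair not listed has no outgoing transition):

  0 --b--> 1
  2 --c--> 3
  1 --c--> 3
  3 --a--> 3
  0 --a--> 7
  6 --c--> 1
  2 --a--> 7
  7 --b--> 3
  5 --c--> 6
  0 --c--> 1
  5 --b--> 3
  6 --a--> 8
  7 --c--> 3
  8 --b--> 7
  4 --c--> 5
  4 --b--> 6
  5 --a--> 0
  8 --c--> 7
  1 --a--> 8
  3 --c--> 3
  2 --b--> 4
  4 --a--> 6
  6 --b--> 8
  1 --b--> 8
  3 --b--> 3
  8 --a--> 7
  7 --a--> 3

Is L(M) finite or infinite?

finite

The useful states (reachable from 2 and able to reach an accepting state) are {0, 1, 2, 4, 5, 6}.
Restricted to these states the transition graph has no cycle, so every accepting path has bounded length and L is finite.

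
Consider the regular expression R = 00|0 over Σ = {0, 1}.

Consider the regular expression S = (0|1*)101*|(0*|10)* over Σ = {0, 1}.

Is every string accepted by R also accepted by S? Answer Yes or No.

Converting the expression R to a DFA (subset construction, then merging equivalent states) gives the minimal DFA with states {r0, r1, r2, r3}, start state r0, accepting states {r1, r3} and transitions r0: 0→r1, 1→r2; r1: 0→r3, 1→r2; r2: 0→r2, 1→r2; r3: 0→r2, 1→r2.
Converting the expression S to a DFA (subset construction, then merging equivalent states) gives the minimal DFA with states {s0, s1, s2, s3, s4, s5, s6, s7, s8, s9, s10}, start state s0, accepting states {s0, s1, s3, s5, s9, s10} and transitions s0: 0→s1, 1→s2; s1: 0→s3, 1→s4; s2: 0→s5, 1→s6; s3: 0→s3, 1→s7; s4: 0→s5, 1→s8; s5: 0→s3, 1→s9; s6: 0→s10, 1→s6; s7: 0→s3, 1→s8; s8: 0→s8, 1→s8; s9: 0→s3, 1→s10; s10: 0→s8, 1→s10.
Exploring the product automaton R × S from the start pair (r0, s0), following both machines on each input symbol, reaches 12 state pairs: (r0, s0), (r1, s1), (r2, s2), (r3, s3), (r2, s4), (r2, s5), (r2, s6), (r2, s3), (r2, s7), (r2, s8), (r2, s9), (r2, s10).
R accepts in {r1, r3} and S accepts in {s0, s1, s3, s5, s9, s10}. The reachable pairs whose R-component is accepting are (r1, s1), (r3, s3); in each of them the S-component is accepting too, so the product for L(R) \ L(S) (R-component accepting, S-component rejecting) has no reachable accepting pair and the difference is empty.
Hence every string in L(R) is also in L(S).

Yes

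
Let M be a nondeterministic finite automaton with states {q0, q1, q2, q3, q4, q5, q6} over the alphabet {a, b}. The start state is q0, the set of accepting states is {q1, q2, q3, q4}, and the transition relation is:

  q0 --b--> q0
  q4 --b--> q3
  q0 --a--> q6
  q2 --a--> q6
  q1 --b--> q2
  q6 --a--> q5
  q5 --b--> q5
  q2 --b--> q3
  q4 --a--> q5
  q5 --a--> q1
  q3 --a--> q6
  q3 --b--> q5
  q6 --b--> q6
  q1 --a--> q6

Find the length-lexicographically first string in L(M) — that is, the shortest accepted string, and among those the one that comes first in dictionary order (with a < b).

A breadth-first search from q0 reaches an accepting state first via the path q0 → q6 → q5 → q1 on input aaa.
No string of length < 3 is accepted (BFS exhausts all shorter strings without reaching an accepting state), and aaa is the lexicographically least accepting string of length 3.

aaa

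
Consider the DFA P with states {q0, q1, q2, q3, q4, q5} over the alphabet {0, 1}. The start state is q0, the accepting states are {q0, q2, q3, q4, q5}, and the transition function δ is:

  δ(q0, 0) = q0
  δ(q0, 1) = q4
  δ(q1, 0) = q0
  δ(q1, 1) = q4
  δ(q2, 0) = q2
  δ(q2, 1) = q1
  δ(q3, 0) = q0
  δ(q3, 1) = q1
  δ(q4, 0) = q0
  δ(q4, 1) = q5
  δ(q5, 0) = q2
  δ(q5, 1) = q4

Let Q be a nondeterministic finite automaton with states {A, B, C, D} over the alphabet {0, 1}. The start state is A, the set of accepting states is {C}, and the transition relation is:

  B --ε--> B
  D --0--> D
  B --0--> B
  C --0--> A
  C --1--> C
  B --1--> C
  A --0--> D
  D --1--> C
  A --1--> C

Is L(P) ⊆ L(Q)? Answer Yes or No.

No

The empty string ε is in L(P) but not in L(Q).
So L(P) ⊄ L(Q).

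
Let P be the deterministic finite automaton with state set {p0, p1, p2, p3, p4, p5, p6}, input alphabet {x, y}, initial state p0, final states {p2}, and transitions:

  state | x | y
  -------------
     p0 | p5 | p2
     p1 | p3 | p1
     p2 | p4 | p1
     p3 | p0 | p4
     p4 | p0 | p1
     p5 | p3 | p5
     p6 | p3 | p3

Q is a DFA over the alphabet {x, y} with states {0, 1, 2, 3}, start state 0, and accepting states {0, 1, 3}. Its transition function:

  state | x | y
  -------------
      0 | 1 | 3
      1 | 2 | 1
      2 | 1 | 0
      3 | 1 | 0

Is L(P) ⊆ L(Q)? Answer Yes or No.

Exploring the product automaton P × Q from the start pair (p0, 0), following both machines on each input symbol, reaches 18 state pairs: (p0, 0), (p5, 1), (p2, 3), (p3, 2), (p4, 1), (p1, 0), (p0, 1), (p4, 0), (p0, 2), (p1, 1), (p3, 1), (p1, 3), (p5, 2), (p2, 1), (p2, 0), (p5, 0), (p4, 2), (p5, 3).
P accepts in {p2} and Q accepts in {0, 1, 3}. The reachable pairs whose P-component is accepting are (p2, 3), (p2, 1), (p2, 0); in each of them the Q-component is accepting too, so the product for L(P) \ L(Q) (P-component accepting, Q-component rejecting) has no reachable accepting pair and the difference is empty.
Hence every string in L(P) is also in L(Q).

Yes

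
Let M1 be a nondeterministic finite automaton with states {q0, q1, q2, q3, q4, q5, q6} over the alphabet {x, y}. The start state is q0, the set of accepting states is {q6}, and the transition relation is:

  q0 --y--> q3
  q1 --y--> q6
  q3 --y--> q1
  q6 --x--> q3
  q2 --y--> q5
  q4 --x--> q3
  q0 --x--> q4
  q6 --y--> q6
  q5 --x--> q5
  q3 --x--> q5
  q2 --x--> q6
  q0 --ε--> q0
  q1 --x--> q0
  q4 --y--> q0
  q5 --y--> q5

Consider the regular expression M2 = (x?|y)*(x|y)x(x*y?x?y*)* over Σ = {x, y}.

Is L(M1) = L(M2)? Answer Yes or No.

No

The string yyy is accepted by M1 but rejected by M2.
So L(M1) ≠ L(M2).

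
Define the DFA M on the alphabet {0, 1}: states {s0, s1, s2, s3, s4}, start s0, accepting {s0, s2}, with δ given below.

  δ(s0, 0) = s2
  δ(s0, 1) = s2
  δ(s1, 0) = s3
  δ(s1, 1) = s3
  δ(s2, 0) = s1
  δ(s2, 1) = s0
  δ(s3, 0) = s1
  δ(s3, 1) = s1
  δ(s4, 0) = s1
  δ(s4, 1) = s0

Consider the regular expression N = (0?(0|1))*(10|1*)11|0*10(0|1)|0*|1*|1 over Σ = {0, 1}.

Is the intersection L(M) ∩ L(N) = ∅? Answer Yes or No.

The empty string ε is accepted by both M and N.
Hence L(M) ∩ L(N) ≠ ∅.

No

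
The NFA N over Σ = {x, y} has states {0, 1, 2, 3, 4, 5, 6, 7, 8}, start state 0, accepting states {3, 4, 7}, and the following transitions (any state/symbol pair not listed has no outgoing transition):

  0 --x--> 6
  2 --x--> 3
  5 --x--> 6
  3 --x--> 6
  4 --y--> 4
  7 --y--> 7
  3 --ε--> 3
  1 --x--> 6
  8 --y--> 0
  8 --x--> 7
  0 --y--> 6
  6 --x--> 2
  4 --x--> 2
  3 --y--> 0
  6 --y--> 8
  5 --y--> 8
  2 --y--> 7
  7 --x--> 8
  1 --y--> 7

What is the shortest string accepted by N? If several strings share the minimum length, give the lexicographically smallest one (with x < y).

A breadth-first search from 0 reaches an accepting state first via the path 0 → 6 → 2 → 3 on input xxx.
No string of length < 3 is accepted (BFS exhausts all shorter strings without reaching an accepting state), and xxx is the lexicographically least accepting string of length 3.

xxx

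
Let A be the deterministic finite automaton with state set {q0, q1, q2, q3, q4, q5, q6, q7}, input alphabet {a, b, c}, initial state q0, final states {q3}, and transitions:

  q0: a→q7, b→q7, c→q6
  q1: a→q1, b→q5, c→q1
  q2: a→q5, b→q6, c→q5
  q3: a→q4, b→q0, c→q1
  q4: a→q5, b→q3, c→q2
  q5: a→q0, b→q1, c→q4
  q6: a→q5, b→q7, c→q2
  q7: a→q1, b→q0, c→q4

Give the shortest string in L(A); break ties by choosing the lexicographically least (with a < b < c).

acb

A breadth-first search from q0 reaches an accepting state first via the path q0 → q7 → q4 → q3 on input acb.
No string of length < 3 is accepted (BFS exhausts all shorter strings without reaching an accepting state), and acb is the lexicographically least accepting string of length 3.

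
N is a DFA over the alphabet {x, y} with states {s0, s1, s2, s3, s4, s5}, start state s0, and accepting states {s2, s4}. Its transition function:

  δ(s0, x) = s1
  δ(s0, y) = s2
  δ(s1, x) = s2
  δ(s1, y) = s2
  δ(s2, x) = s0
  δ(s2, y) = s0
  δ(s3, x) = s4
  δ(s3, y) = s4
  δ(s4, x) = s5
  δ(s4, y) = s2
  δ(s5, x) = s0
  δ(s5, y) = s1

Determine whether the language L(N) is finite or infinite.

State s0 is reachable from the start and can reach an accepting state, and it lies on the cycle s0 → s1 → s2 → s0.
Traversing that cycle any number of times yields accepted strings of unbounded length, so the language is infinite.

infinite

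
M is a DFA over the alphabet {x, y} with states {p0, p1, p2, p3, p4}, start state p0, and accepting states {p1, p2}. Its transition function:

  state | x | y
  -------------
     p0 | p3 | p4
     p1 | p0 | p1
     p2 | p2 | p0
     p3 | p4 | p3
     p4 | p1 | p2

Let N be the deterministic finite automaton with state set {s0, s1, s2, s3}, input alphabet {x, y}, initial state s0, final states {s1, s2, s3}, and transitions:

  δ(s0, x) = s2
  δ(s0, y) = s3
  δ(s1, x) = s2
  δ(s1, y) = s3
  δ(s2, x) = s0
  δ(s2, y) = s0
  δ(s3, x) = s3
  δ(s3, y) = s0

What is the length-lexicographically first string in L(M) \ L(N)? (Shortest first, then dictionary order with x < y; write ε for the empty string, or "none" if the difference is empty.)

yy

The string yy is accepted by M but not by N.
No shorter string lies in the difference, and yy is the lexicographically first length-2 string in L(M) \ L(N).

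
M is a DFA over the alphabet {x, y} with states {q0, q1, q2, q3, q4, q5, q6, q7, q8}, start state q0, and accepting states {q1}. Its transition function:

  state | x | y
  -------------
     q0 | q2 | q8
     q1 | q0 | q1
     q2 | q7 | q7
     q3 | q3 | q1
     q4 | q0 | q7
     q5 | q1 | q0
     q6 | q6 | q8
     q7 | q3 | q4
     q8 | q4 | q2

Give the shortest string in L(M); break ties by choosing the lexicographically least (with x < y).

A breadth-first search from q0 reaches an accepting state first via the path q0 → q2 → q7 → q3 → q1 on input xxxy.
No string of length < 4 is accepted (BFS exhausts all shorter strings without reaching an accepting state), and xxxy is the lexicographically least accepting string of length 4.

xxxy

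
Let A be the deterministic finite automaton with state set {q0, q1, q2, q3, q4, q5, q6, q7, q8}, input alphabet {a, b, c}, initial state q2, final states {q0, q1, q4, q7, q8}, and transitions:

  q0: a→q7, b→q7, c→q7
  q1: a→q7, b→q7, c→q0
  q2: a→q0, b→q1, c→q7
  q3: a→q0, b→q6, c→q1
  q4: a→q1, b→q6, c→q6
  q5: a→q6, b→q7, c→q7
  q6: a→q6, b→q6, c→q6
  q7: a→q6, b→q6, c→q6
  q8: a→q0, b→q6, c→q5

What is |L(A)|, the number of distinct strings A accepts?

12

The useful subgraph on states {q0, q1, q2, q7} is acyclic, so L(A) is finite; the longest accepting path visits 4 useful states, giving maximum string length 3.
Counting accepting paths from q2 by length: 3 of length 1, 6 of length 2, 3 of length 3. Total 12.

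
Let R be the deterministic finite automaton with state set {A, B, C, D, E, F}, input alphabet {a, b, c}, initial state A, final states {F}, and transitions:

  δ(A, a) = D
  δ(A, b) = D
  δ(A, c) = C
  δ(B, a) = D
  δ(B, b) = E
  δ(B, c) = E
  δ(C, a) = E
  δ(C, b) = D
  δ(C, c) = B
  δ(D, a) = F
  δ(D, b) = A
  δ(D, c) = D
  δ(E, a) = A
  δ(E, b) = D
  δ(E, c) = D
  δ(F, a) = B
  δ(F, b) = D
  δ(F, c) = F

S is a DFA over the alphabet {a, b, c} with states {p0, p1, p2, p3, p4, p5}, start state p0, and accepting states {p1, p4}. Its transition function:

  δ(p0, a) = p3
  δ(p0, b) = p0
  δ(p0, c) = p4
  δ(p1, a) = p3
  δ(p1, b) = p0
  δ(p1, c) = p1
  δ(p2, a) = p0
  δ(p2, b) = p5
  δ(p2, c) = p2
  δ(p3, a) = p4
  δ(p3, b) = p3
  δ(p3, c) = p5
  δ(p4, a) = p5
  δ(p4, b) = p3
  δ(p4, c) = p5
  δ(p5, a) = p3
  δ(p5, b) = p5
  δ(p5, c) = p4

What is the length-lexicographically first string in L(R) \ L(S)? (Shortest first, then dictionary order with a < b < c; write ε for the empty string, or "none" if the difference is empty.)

The string ba is accepted by R but not by S.
No shorter string lies in the difference, and ba is the lexicographically first length-2 string in L(R) \ L(S).

ba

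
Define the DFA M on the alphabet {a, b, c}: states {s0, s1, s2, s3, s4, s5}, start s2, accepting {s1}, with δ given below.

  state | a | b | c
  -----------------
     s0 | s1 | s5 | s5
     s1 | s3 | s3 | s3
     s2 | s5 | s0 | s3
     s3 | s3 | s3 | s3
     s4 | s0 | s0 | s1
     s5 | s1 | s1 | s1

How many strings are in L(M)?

The useful subgraph on states {s0, s1, s2, s5} is acyclic, so L(M) is finite; the longest accepting path visits 4 useful states, giving maximum string length 3.
Counting accepting paths from s2 by length: 4 of length 2, 6 of length 3. Total 10.

10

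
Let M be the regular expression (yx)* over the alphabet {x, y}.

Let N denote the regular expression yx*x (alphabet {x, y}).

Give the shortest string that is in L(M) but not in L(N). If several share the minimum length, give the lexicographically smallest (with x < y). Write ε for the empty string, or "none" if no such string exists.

The empty string ε is accepted by M but not by N.
Since ε is the unique shortest string, it is the required witness.

ε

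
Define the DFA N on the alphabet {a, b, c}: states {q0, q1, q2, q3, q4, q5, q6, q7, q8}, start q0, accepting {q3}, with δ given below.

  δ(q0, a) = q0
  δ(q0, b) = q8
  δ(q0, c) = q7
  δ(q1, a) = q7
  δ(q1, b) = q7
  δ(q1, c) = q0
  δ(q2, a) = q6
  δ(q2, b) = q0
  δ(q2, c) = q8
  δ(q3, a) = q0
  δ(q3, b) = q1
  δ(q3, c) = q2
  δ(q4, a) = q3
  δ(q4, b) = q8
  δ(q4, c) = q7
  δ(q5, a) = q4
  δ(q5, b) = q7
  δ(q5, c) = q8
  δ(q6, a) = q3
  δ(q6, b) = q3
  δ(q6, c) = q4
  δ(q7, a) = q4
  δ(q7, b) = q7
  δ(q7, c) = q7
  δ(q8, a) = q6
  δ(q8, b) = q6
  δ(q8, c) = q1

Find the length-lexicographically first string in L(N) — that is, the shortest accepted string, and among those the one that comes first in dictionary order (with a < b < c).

A breadth-first search from q0 reaches an accepting state first via the path q0 → q8 → q6 → q3 on input baa.
No string of length < 3 is accepted (BFS exhausts all shorter strings without reaching an accepting state), and baa is the lexicographically least accepting string of length 3.

baa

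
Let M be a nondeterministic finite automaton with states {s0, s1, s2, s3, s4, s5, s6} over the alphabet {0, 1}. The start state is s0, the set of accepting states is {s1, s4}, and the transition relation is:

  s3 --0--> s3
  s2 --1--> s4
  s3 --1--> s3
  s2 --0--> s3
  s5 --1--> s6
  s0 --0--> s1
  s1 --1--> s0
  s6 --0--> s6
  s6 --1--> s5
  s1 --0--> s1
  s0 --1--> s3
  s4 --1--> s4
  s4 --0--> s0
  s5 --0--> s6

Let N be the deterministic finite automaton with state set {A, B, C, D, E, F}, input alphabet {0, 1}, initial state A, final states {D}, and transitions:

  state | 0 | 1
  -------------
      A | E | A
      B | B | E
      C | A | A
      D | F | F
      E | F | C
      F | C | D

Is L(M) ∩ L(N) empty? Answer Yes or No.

Exploring the product automaton M × N from the start pair (s0, A), following both machines on each input symbol, reaches 12 state pairs: (s0, A), (s1, E), (s3, A), (s1, F), (s0, C), (s3, E), (s1, C), (s0, D), (s1, A), (s3, F), (s3, C), (s3, D).
M accepts in {s1, s4} and N accepts in {D}; no reachable pair has both components accepting, so no string drives both machines to acceptance simultaneously and L(M) ∩ L(N) = ∅.
So no string is accepted by both, and the intersection is empty.

Yes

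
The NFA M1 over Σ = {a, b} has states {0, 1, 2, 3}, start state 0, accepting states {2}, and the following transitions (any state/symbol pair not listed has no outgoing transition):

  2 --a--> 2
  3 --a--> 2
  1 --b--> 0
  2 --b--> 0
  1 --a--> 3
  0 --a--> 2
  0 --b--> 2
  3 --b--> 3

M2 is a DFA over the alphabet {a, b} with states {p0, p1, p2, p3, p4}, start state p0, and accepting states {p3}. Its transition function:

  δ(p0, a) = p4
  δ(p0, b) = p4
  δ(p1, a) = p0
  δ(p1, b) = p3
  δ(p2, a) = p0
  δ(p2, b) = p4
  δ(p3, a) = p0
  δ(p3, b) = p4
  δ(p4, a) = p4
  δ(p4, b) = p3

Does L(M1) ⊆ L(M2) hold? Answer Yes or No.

The string a is in L(M1) but not in L(M2).
So L(M1) ⊄ L(M2).

No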